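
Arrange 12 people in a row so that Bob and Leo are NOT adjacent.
Total - adjacent = 12! - (12-1)!×2 = 479001600 - 79833600 = 399168000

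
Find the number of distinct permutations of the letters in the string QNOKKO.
6! / (2! × 2! × 1! × 1!) = 180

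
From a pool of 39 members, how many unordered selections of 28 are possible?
C(39,28) = 39!/(28!×11!) = 1676056044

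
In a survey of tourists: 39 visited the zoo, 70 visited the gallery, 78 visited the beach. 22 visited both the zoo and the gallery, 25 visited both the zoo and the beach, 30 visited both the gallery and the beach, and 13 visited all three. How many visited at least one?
|A∪B∪C| = 39+70+78-22-25-30+13 = 123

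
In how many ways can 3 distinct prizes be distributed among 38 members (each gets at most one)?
P(38,3) = 38!/(38-3)! = 50616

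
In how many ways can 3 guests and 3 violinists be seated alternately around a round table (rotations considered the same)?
Fix one of the guests: (3-1)! ways for the remaining guests, × 3! ways for the violinists = 2 × 6 = 12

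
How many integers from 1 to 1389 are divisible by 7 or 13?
⌊1389/7⌋ + ⌊1389/13⌋ - ⌊1389/91⌋ = 198 + 106 - 15 = 289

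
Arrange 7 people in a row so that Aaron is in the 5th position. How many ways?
Fix one position: (7-1)! = 720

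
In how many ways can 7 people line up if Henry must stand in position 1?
Fix one position: (7-1)! = 720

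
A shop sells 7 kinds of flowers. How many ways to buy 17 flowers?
C(17+7-1, 7-1) = C(23, 6) = 100947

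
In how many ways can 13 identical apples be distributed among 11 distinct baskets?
C(13+11-1, 11-1) = C(23, 10) = 1144066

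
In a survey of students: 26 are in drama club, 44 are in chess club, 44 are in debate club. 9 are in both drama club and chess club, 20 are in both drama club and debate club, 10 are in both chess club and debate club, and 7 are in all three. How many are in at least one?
|A∪B∪C| = 26+44+44-9-20-10+7 = 82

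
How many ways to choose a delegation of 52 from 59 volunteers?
C(59,52) = 59!/(52!×7!) = 341149446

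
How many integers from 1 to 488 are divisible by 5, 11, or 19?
⌊488/5⌋+⌊488/11⌋+⌊488/19⌋ - ⌊488/55⌋-⌊488/95⌋-⌊488/209⌋ + ⌊488/1045⌋ = 97+44+25 - 8-5-2 + 0 = 151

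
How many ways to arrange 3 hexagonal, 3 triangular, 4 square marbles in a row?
10! / (3! × 3! × 4!) = 4200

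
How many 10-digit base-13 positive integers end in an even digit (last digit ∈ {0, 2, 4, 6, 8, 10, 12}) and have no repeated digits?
Last∈{0,2,4,6,8,10,12}. Last=0: 79833600. Last nonzero: 6×11×P(11,8) = 439084800. Total = 518918400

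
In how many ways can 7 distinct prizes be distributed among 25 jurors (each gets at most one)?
P(25,7) = 25!/(25-7)! = 2422728000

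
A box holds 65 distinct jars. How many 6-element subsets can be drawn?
C(65,6) = 65!/(6!×59!) = 82598880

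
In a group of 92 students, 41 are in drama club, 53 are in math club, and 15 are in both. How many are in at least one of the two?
|A∪B| = |A| + |B| - |A∩B| = 41 + 53 - 15 = 79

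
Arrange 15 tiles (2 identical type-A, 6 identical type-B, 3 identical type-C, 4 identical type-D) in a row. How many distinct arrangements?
15! / (2! × 6! × 3! × 4!) = 6306300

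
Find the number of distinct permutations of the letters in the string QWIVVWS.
7! / (1! × 2! × 1! × 2! × 1!) = 1260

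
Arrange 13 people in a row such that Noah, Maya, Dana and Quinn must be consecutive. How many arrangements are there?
Treat the 4 as one block: (13-4+1)! × 4! = 3628800 × 24 = 87091200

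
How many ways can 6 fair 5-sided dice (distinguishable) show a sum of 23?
Coefficient of x^23 in (x + x² + ... + x^5)^6. By inclusion-exclusion on dice exceeding 5: Σ_j (-1)^j C(6,j)·C(23-1-5j, 5) = C(6,0)·C(22,5) - C(6,1)·C(17,5) + C(6,2)·C(12,5) - C(6,3)·C(7,5) = 1·26334 - 6·6188 + 15·792 - 20·21 = 666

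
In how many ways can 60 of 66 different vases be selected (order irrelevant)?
C(66,60) = 66!/(60!×6!) = 90858768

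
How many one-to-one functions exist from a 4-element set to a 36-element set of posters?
P(36,4) = 36!/(36-4)! = 1413720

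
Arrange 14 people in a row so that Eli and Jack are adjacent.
Treat as block: (14-1)! × 2! = 6227020800 × 2 = 12454041600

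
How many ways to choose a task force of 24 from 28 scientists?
C(28,24) = 28!/(24!×4!) = 20475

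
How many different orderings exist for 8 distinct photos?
8! = 40320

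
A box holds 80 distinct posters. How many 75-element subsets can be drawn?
C(80,75) = 80!/(75!×5!) = 24040016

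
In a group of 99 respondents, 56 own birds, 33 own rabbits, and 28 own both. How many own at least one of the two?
|A∪B| = |A| + |B| - |A∩B| = 56 + 33 - 28 = 61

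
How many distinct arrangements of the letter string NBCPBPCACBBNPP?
14! / (3! × 1! × 4! × 4! × 2!) = 12612600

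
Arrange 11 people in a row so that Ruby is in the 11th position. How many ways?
Fix one position: (11-1)! = 3628800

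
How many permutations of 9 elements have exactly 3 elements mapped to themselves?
Choose the 3 fixed points C(9,3) = 84, derange the rest: !6 = Σ_{j=0}^{6} (-1)^j·6!/j! = 720 - 720 + 360 - 120 + 30 - 6 + 1 = 265. Product = 84 × 265 = 22260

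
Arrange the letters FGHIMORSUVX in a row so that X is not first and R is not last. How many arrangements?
By inclusion-exclusion: 11! - 2×(11-1)! + (11-2)! = 39916800 - 7257600 + 362880 = 33022080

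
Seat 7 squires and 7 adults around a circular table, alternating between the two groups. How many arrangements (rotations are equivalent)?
Fix one of the squires: (7-1)! ways for the remaining squires, × 7! ways for the adults = 720 × 5040 = 3628800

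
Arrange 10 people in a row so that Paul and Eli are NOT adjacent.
Total - adjacent = 10! - (10-1)!×2 = 3628800 - 725760 = 2903040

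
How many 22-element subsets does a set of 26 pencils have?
C(26,22) = 26!/(22!×4!) = 14950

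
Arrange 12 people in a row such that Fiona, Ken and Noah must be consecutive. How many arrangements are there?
Treat the 3 as one block: (12-3+1)! × 3! = 3628800 × 6 = 21772800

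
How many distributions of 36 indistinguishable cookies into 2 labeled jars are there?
C(36+2-1, 2-1) = C(37, 1) = 37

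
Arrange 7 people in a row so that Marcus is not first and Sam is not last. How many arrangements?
By inclusion-exclusion: 7! - 2×(7-1)! + (7-2)! = 5040 - 1440 + 120 = 3720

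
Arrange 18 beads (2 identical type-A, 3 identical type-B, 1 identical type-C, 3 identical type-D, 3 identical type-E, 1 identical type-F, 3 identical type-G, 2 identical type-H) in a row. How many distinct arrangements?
18! / (2! × 3! × 1! × 3! × 3! × 1! × 3! × 2!) = 1235025792000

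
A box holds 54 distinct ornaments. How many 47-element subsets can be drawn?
C(54,47) = 54!/(47!×7!) = 177100560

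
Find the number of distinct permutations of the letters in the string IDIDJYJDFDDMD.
13! / (2! × 1! × 1! × 1! × 6! × 2!) = 2162160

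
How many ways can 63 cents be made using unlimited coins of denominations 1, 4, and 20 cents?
Coefficient of x^63 in 1/(1-x^1) · 1/(1-x^4) · 1/(1-x^20). Case on j = number of 20-cent coins (j = 0..3); remainder r = 63 - 20j is made from {1,4} in ⌊r/4⌋+1 ways. r = 63, 43, 23, 3 → 16 + 11 + 6 + 1 = 34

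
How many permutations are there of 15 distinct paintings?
15! = 1307674368000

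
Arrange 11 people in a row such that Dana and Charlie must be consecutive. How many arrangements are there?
Treat the 2 as one block: (11-2+1)! × 2! = 3628800 × 2 = 7257600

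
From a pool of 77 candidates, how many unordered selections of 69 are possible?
C(77,69) = 77!/(69!×8!) = 21042072975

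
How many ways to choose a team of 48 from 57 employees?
C(57,48) = 57!/(48!×9!) = 8996462475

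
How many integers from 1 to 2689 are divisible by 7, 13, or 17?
⌊2689/7⌋+⌊2689/13⌋+⌊2689/17⌋ - ⌊2689/91⌋-⌊2689/119⌋-⌊2689/221⌋ + ⌊2689/1547⌋ = 384+206+158 - 29-22-12 + 1 = 686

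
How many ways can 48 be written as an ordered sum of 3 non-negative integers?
C(48+3-1, 3-1) = C(50, 2) = 1225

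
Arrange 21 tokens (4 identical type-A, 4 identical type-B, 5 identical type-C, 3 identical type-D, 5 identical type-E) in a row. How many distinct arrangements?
21! / (4! × 4! × 5! × 3! × 5!) = 1026615189600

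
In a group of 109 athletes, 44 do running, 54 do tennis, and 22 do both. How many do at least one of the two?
|A∪B| = |A| + |B| - |A∩B| = 44 + 54 - 22 = 76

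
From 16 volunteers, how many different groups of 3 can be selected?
C(16,3) = 16!/(3!×13!) = 560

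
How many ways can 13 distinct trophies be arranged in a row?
13! = 6227020800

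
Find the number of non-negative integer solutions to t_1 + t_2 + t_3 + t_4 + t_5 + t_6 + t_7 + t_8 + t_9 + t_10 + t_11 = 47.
C(47+11-1, 11-1) = C(57, 10) = 43183019880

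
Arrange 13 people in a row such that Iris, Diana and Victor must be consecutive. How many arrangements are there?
Treat the 3 as one block: (13-3+1)! × 3! = 39916800 × 6 = 239500800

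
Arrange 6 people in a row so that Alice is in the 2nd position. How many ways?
Fix one position: (6-1)! = 120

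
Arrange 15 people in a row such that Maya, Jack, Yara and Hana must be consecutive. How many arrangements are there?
Treat the 4 as one block: (15-4+1)! × 4! = 479001600 × 24 = 11496038400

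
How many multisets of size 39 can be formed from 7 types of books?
C(39+7-1, 7-1) = C(45, 6) = 8145060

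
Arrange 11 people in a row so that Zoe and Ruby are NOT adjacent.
Total - adjacent = 11! - (11-1)!×2 = 39916800 - 7257600 = 32659200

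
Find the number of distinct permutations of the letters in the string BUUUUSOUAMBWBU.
14! / (1! × 1! × 6! × 1! × 1! × 1! × 3!) = 20180160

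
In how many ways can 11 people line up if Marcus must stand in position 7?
Fix one position: (11-1)! = 3628800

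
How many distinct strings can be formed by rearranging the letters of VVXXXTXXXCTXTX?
14! / (1! × 2! × 8! × 3!) = 180180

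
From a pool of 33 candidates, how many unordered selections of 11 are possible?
C(33,11) = 33!/(11!×22!) = 193536720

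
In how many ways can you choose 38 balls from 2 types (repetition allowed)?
C(38+2-1, 2-1) = C(39, 1) = 39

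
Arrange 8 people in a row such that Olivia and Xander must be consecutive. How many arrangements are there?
Treat the 2 as one block: (8-2+1)! × 2! = 5040 × 2 = 10080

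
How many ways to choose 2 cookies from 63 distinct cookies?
C(63,2) = 63!/(2!×61!) = 1953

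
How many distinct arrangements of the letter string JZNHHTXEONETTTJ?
15! / (1! × 1! × 2! × 2! × 2! × 4! × 2! × 1!) = 3405402000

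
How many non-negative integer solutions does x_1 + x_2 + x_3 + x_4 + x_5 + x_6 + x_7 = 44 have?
C(44+7-1, 7-1) = C(50, 6) = 15890700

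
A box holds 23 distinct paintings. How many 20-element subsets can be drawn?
C(23,20) = 23!/(20!×3!) = 1771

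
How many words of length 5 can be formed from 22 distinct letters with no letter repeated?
P(22,5) = 22!/(22-5)! = 3160080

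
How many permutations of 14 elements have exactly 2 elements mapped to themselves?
Choose the 2 fixed points C(14,2) = 91, derange the rest: !12 = Σ_{j=0}^{12} (-1)^j·12!/j! = 479001600 - 479001600 + 239500800 - 79833600 + 19958400 - 3991680 + 665280 - 95040 + 11880 - 1320 + 132 - 12 + 1 = 176214841. Product = 91 × 176214841 = 16035550531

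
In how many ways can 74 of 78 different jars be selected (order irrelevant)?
C(78,74) = 78!/(74!×4!) = 1426425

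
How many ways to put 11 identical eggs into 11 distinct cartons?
C(11+11-1, 11-1) = C(21, 10) = 352716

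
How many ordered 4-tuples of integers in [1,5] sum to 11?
Coefficient of x^11 in (x + x² + ... + x^5)^4. By inclusion-exclusion on dice exceeding 5: Σ_j (-1)^j C(4,j)·C(11-1-5j, 3) = C(4,0)·C(10,3) - C(4,1)·C(5,3) = 1·120 - 4·10 = 80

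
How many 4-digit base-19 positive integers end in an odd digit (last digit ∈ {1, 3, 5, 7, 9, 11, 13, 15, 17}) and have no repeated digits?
Last∈{1,3,5,7,9,11,13,15,17}. Last=0: 0. Last nonzero: 9×17×P(17,2) = 41616. Total = 41616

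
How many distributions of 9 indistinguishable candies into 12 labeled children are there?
C(9+12-1, 12-1) = C(20, 11) = 167960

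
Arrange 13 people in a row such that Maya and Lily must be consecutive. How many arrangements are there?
Treat the 2 as one block: (13-2+1)! × 2! = 479001600 × 2 = 958003200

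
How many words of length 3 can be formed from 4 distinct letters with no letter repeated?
P(4,3) = 4!/(4-3)! = 24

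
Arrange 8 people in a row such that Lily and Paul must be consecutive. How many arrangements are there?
Treat the 2 as one block: (8-2+1)! × 2! = 5040 × 2 = 10080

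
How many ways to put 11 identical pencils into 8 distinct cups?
C(11+8-1, 8-1) = C(18, 7) = 31824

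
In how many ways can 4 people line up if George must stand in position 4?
Fix one position: (4-1)! = 6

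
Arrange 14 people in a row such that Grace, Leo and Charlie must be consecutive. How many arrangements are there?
Treat the 3 as one block: (14-3+1)! × 3! = 479001600 × 6 = 2874009600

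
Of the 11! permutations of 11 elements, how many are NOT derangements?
Complement of the derangements. !11 = Σ_{j=0}^{11} (-1)^j·11!/j! = 39916800 - 39916800 + 19958400 - 6652800 + 1663200 - 332640 + 55440 - 7920 + 990 - 110 + 11 - 1 = 14684570. 11! - !11 = 39916800 - 14684570 = 25232230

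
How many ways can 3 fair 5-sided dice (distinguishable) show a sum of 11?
Coefficient of x^11 in (x + x² + ... + x^5)^3. By inclusion-exclusion on dice exceeding 5: Σ_j (-1)^j C(3,j)·C(11-1-5j, 2) = C(3,0)·C(10,2) - C(3,1)·C(5,2) = 1·45 - 3·10 = 15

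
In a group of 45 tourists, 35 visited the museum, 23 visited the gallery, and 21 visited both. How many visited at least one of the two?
|A∪B| = |A| + |B| - |A∩B| = 35 + 23 - 21 = 37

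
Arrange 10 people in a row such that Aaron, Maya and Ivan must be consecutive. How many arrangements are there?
Treat the 3 as one block: (10-3+1)! × 3! = 40320 × 6 = 241920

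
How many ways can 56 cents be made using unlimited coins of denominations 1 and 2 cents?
Coefficient of x^56 in 1/(1-x^1) · 1/(1-x^2). Use j coins of 2 for j = 0..⌊56/2⌋ = 28, the rest in 1s: 28 + 1 = 29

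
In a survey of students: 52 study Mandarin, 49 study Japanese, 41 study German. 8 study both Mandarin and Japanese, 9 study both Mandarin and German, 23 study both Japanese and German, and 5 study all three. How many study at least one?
|A∪B∪C| = 52+49+41-8-9-23+5 = 107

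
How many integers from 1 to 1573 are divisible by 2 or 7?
⌊1573/2⌋ + ⌊1573/7⌋ - ⌊1573/14⌋ = 786 + 224 - 112 = 898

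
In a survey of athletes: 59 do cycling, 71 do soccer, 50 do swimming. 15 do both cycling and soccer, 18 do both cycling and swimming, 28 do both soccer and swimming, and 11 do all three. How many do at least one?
|A∪B∪C| = 59+71+50-15-18-28+11 = 130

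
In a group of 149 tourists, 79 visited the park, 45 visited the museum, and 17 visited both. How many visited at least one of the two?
|A∪B| = |A| + |B| - |A∩B| = 79 + 45 - 17 = 107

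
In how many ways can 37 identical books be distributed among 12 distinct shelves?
C(37+12-1, 12-1) = C(48, 11) = 22595200368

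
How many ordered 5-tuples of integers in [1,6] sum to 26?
Coefficient of x^26 in (x + x² + ... + x^6)^5. By inclusion-exclusion on dice exceeding 6: Σ_j (-1)^j C(5,j)·C(26-1-6j, 4) = C(5,0)·C(25,4) - C(5,1)·C(19,4) + C(5,2)·C(13,4) - C(5,3)·C(7,4) = 1·12650 - 5·3876 + 10·715 - 10·35 = 70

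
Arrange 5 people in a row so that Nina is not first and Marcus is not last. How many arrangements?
By inclusion-exclusion: 5! - 2×(5-1)! + (5-2)! = 120 - 48 + 6 = 78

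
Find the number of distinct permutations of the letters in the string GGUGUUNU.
8! / (3! × 1! × 4!) = 280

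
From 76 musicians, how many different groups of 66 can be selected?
C(76,66) = 76!/(66!×10!) = 954526728530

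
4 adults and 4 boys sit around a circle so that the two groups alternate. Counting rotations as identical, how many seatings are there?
Fix one of the adults: (4-1)! ways for the remaining adults, × 4! ways for the boys = 6 × 24 = 144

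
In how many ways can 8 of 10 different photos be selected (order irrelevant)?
C(10,8) = 10!/(8!×2!) = 45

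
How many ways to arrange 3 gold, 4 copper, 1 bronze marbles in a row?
8! / (3! × 4! × 1!) = 280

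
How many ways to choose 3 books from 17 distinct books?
C(17,3) = 17!/(3!×14!) = 680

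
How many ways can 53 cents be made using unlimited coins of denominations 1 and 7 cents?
Coefficient of x^53 in 1/(1-x^1) · 1/(1-x^7). Use j coins of 7 for j = 0..⌊53/7⌋ = 7, the rest in 1s: 7 + 1 = 8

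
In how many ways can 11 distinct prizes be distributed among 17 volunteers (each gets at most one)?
P(17,11) = 17!/(17-11)! = 494010316800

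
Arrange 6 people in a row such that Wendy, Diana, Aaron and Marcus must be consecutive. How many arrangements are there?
Treat the 4 as one block: (6-4+1)! × 4! = 6 × 24 = 144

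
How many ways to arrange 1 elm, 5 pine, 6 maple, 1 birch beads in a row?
13! / (1! × 5! × 6! × 1!) = 72072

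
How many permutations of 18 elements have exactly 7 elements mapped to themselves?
Choose the 7 fixed points C(18,7) = 31824, derange the rest: !11 = Σ_{j=0}^{11} (-1)^j·11!/j! = 39916800 - 39916800 + 19958400 - 6652800 + 1663200 - 332640 + 55440 - 7920 + 990 - 110 + 11 - 1 = 14684570. Product = 31824 × 14684570 = 467321755680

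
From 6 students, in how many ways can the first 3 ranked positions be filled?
P(6,3) = 6!/(6-3)! = 120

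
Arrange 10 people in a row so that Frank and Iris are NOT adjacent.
Total - adjacent = 10! - (10-1)!×2 = 3628800 - 725760 = 2903040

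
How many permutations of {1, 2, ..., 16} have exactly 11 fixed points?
Choose the 11 fixed points C(16,11) = 4368, derange the rest: !5 = Σ_{j=0}^{5} (-1)^j·5!/j! = 120 - 120 + 60 - 20 + 5 - 1 = 44. Product = 4368 × 44 = 192192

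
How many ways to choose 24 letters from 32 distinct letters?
C(32,24) = 32!/(24!×8!) = 10518300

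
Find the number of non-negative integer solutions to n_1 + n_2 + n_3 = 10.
C(10+3-1, 3-1) = C(12, 2) = 66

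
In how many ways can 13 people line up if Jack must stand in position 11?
Fix one position: (13-1)! = 479001600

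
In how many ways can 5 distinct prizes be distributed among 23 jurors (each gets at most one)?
P(23,5) = 23!/(23-5)! = 4037880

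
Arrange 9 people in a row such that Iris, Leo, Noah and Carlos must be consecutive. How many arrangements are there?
Treat the 4 as one block: (9-4+1)! × 4! = 720 × 24 = 17280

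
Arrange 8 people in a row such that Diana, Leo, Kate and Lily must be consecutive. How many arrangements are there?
Treat the 4 as one block: (8-4+1)! × 4! = 120 × 24 = 2880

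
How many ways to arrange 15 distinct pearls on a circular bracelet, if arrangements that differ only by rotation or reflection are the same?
(15-1)!/2 = 87178291200/2 = 43589145600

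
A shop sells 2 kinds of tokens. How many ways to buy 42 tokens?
C(42+2-1, 2-1) = C(43, 1) = 43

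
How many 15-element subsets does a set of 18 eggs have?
C(18,15) = 18!/(15!×3!) = 816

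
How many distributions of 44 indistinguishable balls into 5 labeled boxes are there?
C(44+5-1, 5-1) = C(48, 4) = 194580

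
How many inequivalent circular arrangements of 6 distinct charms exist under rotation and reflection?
(6-1)!/2 = 120/2 = 60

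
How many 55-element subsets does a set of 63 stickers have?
C(63,55) = 63!/(55!×8!) = 3872894697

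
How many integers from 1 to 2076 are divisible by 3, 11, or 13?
⌊2076/3⌋+⌊2076/11⌋+⌊2076/13⌋ - ⌊2076/33⌋-⌊2076/39⌋-⌊2076/143⌋ + ⌊2076/429⌋ = 692+188+159 - 62-53-14 + 4 = 914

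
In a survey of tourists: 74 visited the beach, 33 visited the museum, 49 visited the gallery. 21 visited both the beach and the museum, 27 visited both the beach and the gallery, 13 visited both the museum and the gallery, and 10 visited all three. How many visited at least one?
|A∪B∪C| = 74+33+49-21-27-13+10 = 105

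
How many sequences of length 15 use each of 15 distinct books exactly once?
15! = 1307674368000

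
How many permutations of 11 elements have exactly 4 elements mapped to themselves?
Choose the 4 fixed points C(11,4) = 330, derange the rest: !7 = Σ_{j=0}^{7} (-1)^j·7!/j! = 5040 - 5040 + 2520 - 840 + 210 - 42 + 7 - 1 = 1854. Product = 330 × 1854 = 611820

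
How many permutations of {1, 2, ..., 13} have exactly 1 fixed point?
Choose the 1 fixed point C(13,1) = 13, derange the rest: !12 = Σ_{j=0}^{12} (-1)^j·12!/j! = 479001600 - 479001600 + 239500800 - 79833600 + 19958400 - 3991680 + 665280 - 95040 + 11880 - 1320 + 132 - 12 + 1 = 176214841. Product = 13 × 176214841 = 2290792933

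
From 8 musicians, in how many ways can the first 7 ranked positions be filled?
P(8,7) = 8!/(8-7)! = 40320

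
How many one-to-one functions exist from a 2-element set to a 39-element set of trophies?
P(39,2) = 39!/(39-2)! = 1482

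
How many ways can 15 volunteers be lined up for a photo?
15! = 1307674368000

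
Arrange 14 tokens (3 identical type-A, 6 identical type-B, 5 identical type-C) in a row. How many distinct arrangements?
14! / (3! × 6! × 5!) = 168168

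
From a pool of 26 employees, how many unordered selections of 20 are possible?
C(26,20) = 26!/(20!×6!) = 230230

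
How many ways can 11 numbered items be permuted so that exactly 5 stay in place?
Choose the 5 fixed points C(11,5) = 462, derange the rest: !6 = Σ_{j=0}^{6} (-1)^j·6!/j! = 720 - 720 + 360 - 120 + 30 - 6 + 1 = 265. Product = 462 × 265 = 122430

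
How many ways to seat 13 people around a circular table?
Circular: fix one position, arrange the rest. (13-1)! = 479001600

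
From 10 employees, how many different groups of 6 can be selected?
C(10,6) = 10!/(6!×4!) = 210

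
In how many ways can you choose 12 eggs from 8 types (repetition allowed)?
C(12+8-1, 8-1) = C(19, 7) = 50388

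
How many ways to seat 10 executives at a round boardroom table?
Circular: fix one position, arrange the rest. (10-1)! = 362880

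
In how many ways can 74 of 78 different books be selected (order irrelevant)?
C(78,74) = 78!/(74!×4!) = 1426425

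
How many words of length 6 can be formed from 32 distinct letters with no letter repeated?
P(32,6) = 32!/(32-6)! = 652458240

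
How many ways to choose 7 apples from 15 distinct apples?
C(15,7) = 15!/(7!×8!) = 6435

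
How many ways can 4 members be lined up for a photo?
4! = 24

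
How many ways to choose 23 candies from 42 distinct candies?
C(42,23) = 42!/(23!×19!) = 446775310800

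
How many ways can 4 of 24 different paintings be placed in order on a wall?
P(24,4) = 24!/(24-4)! = 255024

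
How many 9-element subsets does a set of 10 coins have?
C(10,9) = 10!/(9!×1!) = 10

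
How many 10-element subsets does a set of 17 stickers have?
C(17,10) = 17!/(10!×7!) = 19448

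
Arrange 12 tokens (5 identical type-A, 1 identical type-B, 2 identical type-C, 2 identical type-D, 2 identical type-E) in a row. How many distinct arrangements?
12! / (5! × 1! × 2! × 2! × 2!) = 498960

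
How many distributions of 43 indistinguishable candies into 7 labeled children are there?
C(43+7-1, 7-1) = C(49, 6) = 13983816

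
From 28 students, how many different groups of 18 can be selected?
C(28,18) = 28!/(18!×10!) = 13123110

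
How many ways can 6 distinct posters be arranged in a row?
6! = 720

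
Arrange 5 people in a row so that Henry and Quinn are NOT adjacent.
Total - adjacent = 5! - (5-1)!×2 = 120 - 48 = 72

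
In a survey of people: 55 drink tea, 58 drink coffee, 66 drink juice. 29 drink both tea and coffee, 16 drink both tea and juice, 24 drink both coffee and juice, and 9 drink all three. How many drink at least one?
|A∪B∪C| = 55+58+66-29-16-24+9 = 119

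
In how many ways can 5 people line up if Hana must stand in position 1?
Fix one position: (5-1)! = 24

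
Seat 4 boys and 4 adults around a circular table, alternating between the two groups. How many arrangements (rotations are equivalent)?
Fix one of the boys: (4-1)! ways for the remaining boys, × 4! ways for the adults = 6 × 24 = 144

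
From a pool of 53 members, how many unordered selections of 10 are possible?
C(53,10) = 53!/(10!×43!) = 19499099620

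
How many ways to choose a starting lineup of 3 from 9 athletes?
C(9,3) = 9!/(3!×6!) = 84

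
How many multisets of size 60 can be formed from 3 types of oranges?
C(60+3-1, 3-1) = C(62, 2) = 1891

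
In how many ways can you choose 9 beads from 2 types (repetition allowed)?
C(9+2-1, 2-1) = C(10, 1) = 10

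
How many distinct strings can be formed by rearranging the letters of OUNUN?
5! / (2! × 1! × 2!) = 30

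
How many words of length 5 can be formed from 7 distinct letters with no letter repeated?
P(7,5) = 7!/(7-5)! = 2520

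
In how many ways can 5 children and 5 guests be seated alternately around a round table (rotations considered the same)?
Fix one of the children: (5-1)! ways for the remaining children, × 5! ways for the guests = 24 × 120 = 2880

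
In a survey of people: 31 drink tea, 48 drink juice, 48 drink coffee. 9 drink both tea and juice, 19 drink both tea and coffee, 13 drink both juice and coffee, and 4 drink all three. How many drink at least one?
|A∪B∪C| = 31+48+48-9-19-13+4 = 90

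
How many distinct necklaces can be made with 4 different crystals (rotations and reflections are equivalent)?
(4-1)!/2 = 6/2 = 3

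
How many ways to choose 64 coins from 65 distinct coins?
C(65,64) = 65!/(64!×1!) = 65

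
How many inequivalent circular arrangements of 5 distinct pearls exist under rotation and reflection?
(5-1)!/2 = 24/2 = 12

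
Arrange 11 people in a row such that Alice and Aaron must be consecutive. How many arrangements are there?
Treat the 2 as one block: (11-2+1)! × 2! = 3628800 × 2 = 7257600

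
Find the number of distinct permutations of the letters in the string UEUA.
4! / (2! × 1! × 1!) = 12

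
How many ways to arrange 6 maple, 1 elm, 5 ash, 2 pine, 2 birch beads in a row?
16! / (6! × 1! × 5! × 2! × 2!) = 60540480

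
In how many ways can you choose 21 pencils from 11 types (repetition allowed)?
C(21+11-1, 11-1) = C(31, 10) = 44352165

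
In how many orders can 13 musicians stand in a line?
13! = 6227020800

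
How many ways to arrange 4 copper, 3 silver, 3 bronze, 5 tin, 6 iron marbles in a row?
21! / (4! × 3! × 3! × 5! × 6!) = 684410126400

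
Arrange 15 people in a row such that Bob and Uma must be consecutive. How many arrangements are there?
Treat the 2 as one block: (15-2+1)! × 2! = 87178291200 × 2 = 174356582400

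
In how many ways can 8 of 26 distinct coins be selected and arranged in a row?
P(26,8) = 26!/(26-8)! = 62990928000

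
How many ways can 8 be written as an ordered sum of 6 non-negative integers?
C(8+6-1, 6-1) = C(13, 5) = 1287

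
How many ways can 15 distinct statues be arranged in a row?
15! = 1307674368000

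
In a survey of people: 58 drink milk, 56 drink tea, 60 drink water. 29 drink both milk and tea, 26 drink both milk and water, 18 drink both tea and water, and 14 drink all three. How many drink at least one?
|A∪B∪C| = 58+56+60-29-26-18+14 = 115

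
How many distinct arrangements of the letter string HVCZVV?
6! / (3! × 1! × 1! × 1!) = 120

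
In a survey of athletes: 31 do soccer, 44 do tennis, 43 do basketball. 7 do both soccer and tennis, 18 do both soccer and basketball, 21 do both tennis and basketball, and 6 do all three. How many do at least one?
|A∪B∪C| = 31+44+43-7-18-21+6 = 78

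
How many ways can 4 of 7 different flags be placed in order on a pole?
P(7,4) = 7!/(7-4)! = 840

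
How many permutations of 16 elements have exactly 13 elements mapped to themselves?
Choose the 13 fixed points C(16,13) = 560, derange the rest: !3 = Σ_{j=0}^{3} (-1)^j·3!/j! = 6 - 6 + 3 - 1 = 2. Product = 560 × 2 = 1120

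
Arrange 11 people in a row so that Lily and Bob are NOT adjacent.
Total - adjacent = 11! - (11-1)!×2 = 39916800 - 7257600 = 32659200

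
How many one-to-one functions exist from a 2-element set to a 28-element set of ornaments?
P(28,2) = 28!/(28-2)! = 756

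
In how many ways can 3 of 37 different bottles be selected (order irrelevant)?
C(37,3) = 37!/(3!×34!) = 7770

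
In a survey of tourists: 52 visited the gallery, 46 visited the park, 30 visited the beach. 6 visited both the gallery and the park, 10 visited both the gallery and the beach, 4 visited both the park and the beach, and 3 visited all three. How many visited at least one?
|A∪B∪C| = 52+46+30-6-10-4+3 = 111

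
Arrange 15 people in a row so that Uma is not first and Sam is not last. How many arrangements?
By inclusion-exclusion: 15! - 2×(15-1)! + (15-2)! = 1307674368000 - 174356582400 + 6227020800 = 1139544806400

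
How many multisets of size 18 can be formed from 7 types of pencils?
C(18+7-1, 7-1) = C(24, 6) = 134596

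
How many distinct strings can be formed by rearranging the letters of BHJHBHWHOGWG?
12! / (1! × 2! × 2! × 1! × 2! × 4!) = 2494800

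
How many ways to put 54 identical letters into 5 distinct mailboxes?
C(54+5-1, 5-1) = C(58, 4) = 424270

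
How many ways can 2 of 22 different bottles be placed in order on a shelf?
P(22,2) = 22!/(22-2)! = 462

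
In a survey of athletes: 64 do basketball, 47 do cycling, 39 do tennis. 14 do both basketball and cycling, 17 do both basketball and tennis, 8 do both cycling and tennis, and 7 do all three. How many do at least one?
|A∪B∪C| = 64+47+39-14-17-8+7 = 118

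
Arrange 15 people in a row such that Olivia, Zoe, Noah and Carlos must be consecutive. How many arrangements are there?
Treat the 4 as one block: (15-4+1)! × 4! = 479001600 × 24 = 11496038400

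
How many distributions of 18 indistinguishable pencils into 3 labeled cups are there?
C(18+3-1, 3-1) = C(20, 2) = 190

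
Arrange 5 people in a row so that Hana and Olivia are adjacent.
Treat as block: (5-1)! × 2! = 24 × 2 = 48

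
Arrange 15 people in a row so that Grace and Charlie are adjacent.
Treat as block: (15-1)! × 2! = 87178291200 × 2 = 174356582400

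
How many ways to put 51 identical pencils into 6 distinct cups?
C(51+6-1, 6-1) = C(56, 5) = 3819816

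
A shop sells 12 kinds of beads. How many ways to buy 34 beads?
C(34+12-1, 12-1) = C(45, 11) = 10150595910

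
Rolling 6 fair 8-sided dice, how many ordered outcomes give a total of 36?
Coefficient of x^36 in (x + x² + ... + x^8)^6. By inclusion-exclusion on dice exceeding 8: Σ_j (-1)^j C(6,j)·C(36-1-8j, 5) = C(6,0)·C(35,5) - C(6,1)·C(27,5) + C(6,2)·C(19,5) - C(6,3)·C(11,5) = 1·324632 - 6·80730 + 15·11628 - 20·462 = 5432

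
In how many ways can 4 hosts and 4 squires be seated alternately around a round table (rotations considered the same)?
Fix one of the hosts: (4-1)! ways for the remaining hosts, × 4! ways for the squires = 6 × 24 = 144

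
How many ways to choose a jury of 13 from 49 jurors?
C(49,13) = 49!/(13!×36!) = 262596783764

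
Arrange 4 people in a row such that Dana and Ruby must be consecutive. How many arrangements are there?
Treat the 2 as one block: (4-2+1)! × 2! = 6 × 2 = 12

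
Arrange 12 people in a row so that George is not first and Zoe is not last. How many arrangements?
By inclusion-exclusion: 12! - 2×(12-1)! + (12-2)! = 479001600 - 79833600 + 3628800 = 402796800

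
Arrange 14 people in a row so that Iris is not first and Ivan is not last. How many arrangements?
By inclusion-exclusion: 14! - 2×(14-1)! + (14-2)! = 87178291200 - 12454041600 + 479001600 = 75203251200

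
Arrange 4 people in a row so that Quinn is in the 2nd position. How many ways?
Fix one position: (4-1)! = 6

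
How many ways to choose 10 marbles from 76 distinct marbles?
C(76,10) = 76!/(10!×66!) = 954526728530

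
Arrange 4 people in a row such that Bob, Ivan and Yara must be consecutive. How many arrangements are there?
Treat the 3 as one block: (4-3+1)! × 3! = 2 × 6 = 12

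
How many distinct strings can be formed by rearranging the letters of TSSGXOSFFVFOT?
13! / (1! × 2! × 2! × 3! × 3! × 1! × 1!) = 43243200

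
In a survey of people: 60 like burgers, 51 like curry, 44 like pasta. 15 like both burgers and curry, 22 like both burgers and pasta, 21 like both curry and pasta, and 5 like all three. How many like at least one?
|A∪B∪C| = 60+51+44-15-22-21+5 = 102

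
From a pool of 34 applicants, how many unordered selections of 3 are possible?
C(34,3) = 34!/(3!×31!) = 5984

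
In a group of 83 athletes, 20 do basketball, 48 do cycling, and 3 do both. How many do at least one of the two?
|A∪B| = |A| + |B| - |A∩B| = 20 + 48 - 3 = 65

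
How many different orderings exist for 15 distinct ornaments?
15! = 1307674368000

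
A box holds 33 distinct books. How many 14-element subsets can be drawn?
C(33,14) = 33!/(14!×19!) = 818809200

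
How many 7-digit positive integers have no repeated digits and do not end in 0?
Last digit: 9 nonzero choices. First digit: 8 (nonzero, ≠last). Middle 5: P(8,5) = 6720. Total = 483840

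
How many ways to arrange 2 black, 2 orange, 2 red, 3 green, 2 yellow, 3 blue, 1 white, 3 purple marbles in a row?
18! / (2! × 2! × 2! × 3! × 2! × 3! × 1! × 3!) = 1852538688000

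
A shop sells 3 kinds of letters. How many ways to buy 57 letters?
C(57+3-1, 3-1) = C(59, 2) = 1711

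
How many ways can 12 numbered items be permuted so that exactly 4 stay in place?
Choose the 4 fixed points C(12,4) = 495, derange the rest: !8 = Σ_{j=0}^{8} (-1)^j·8!/j! = 40320 - 40320 + 20160 - 6720 + 1680 - 336 + 56 - 8 + 1 = 14833. Product = 495 × 14833 = 7342335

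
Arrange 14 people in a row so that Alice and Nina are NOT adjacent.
Total - adjacent = 14! - (14-1)!×2 = 87178291200 - 12454041600 = 74724249600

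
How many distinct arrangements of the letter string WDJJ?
4! / (2! × 1! × 1!) = 12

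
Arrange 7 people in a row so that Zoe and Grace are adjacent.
Treat as block: (7-1)! × 2! = 720 × 2 = 1440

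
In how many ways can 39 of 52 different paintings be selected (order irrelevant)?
C(52,39) = 52!/(39!×13!) = 635013559600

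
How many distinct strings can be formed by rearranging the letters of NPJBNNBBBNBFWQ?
14! / (1! × 1! × 1! × 1! × 1! × 5! × 4!) = 30270240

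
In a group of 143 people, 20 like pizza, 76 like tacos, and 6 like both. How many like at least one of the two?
|A∪B| = |A| + |B| - |A∩B| = 20 + 76 - 6 = 90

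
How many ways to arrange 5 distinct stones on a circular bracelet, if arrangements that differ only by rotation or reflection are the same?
(5-1)!/2 = 24/2 = 12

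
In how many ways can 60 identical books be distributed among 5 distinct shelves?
C(60+5-1, 5-1) = C(64, 4) = 635376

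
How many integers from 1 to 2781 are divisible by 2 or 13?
⌊2781/2⌋ + ⌊2781/13⌋ - ⌊2781/26⌋ = 1390 + 213 - 106 = 1497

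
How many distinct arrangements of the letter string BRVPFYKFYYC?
11! / (1! × 1! × 1! × 3! × 1! × 1! × 2! × 1!) = 3326400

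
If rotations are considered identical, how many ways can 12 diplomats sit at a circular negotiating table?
Circular: fix one position, arrange the rest. (12-1)! = 39916800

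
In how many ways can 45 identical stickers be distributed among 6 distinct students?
C(45+6-1, 6-1) = C(50, 5) = 2118760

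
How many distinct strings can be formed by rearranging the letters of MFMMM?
5! / (1! × 4!) = 5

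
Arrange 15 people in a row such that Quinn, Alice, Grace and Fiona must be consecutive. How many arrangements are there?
Treat the 4 as one block: (15-4+1)! × 4! = 479001600 × 24 = 11496038400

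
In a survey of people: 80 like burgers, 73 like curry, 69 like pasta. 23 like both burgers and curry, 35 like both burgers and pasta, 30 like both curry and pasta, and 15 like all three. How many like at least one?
|A∪B∪C| = 80+73+69-23-35-30+15 = 149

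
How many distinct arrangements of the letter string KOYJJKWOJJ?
10! / (2! × 4! × 2! × 1! × 1!) = 37800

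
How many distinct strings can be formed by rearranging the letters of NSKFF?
5! / (1! × 2! × 1! × 1!) = 60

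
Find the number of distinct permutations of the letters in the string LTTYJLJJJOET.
12! / (4! × 2! × 3! × 1! × 1! × 1!) = 1663200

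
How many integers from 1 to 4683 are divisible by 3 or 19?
⌊4683/3⌋ + ⌊4683/19⌋ - ⌊4683/57⌋ = 1561 + 246 - 82 = 1725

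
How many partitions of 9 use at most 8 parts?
By conjugation, equals partitions of 9 into parts ≤ 8. Let r_j(i) = number of partitions of i into parts ≤ j, for i = 0..9. r_1(i) = 1 for all i; r_j(i) = r_{j-1}(i) + r_j(i-j). Rows j = 2..8: ≤2: 1 1 2 2 3 3 4 4 5 5; ≤3: 1 1 2 3 4 5 7 8 10 12; ≤4: 1 1 2 3 5 6 9 11 15 18; ≤5: 1 1 2 3 5 7 10 13 18 23; ≤6: 1 1 2 3 5 7 11 14 20 26; ≤7: 1 1 2 3 5 7 11 15 21 28; ≤8: 1 1 2 3 5 7 11 15 22 29. r_8(9) = 29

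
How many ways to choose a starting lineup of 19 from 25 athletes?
C(25,19) = 25!/(19!×6!) = 177100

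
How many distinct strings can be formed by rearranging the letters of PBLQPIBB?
8! / (1! × 1! × 2! × 3! × 1!) = 3360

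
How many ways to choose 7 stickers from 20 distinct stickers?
C(20,7) = 20!/(7!×13!) = 77520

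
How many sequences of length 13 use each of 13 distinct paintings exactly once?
13! = 6227020800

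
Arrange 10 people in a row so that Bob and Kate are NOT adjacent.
Total - adjacent = 10! - (10-1)!×2 = 3628800 - 725760 = 2903040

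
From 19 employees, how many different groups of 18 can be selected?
C(19,18) = 19!/(18!×1!) = 19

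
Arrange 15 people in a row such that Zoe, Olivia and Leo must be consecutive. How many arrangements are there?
Treat the 3 as one block: (15-3+1)! × 3! = 6227020800 × 6 = 37362124800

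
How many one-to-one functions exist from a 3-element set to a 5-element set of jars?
P(5,3) = 5!/(5-3)! = 60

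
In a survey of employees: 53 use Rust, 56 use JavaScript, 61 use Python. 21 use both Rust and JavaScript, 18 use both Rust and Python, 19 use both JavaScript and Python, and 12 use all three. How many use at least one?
|A∪B∪C| = 53+56+61-21-18-19+12 = 124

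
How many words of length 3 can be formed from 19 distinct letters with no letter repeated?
P(19,3) = 19!/(19-3)! = 5814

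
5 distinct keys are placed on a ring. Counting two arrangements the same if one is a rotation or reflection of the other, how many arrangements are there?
(5-1)!/2 = 24/2 = 12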